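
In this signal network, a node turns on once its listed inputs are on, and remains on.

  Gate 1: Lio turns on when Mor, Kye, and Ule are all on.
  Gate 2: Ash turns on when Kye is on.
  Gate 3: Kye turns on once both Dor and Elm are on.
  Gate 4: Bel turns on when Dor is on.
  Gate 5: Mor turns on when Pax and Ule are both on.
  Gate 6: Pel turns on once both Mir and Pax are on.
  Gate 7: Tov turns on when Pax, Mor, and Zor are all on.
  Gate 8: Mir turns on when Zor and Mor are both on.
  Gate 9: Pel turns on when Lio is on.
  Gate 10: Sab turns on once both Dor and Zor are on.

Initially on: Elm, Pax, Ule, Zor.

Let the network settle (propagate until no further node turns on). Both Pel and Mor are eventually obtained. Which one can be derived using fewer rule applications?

Mor

Mor: Gate 5: Pax and Ule on → Mor on. [1 rule application]
Pel: Pax and Ule are on, so Mor turns on (Gate 5). Zor and Mor are on, so Mir turns on (Gate 8). Mir and Pax are on, so Pel turns on (Gate 6). [3 rule applications]
Mor needs fewer.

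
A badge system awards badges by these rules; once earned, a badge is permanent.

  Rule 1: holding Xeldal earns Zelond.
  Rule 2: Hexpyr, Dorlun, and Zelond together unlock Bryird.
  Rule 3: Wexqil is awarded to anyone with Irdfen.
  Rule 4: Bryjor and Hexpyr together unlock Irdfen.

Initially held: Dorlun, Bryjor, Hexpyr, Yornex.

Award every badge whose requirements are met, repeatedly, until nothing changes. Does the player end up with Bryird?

Bryird would need Hexpyr, Dorlun, and Zelond (Rule 2), but Zelond is never earned.

No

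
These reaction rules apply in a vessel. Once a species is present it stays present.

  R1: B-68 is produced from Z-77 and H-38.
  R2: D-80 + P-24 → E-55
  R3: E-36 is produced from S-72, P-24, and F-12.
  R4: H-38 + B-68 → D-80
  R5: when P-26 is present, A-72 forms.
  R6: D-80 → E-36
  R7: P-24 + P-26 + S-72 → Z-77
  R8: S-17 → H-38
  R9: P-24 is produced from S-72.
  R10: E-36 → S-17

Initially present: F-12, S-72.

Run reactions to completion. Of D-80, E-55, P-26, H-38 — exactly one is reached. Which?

H-38

S-72 present → P-24 forms (R9).
S-72, P-24, and F-12 present → E-36 forms (R3).
E-36 present → S-17 forms (R10).
S-17 present → H-38 forms (R8).
E-55 would need D-80 and P-24 (R2), but D-80 never forms. D-80 would need H-38 and B-68 (R4), but B-68 never forms. No rule produces P-26, and it is not given.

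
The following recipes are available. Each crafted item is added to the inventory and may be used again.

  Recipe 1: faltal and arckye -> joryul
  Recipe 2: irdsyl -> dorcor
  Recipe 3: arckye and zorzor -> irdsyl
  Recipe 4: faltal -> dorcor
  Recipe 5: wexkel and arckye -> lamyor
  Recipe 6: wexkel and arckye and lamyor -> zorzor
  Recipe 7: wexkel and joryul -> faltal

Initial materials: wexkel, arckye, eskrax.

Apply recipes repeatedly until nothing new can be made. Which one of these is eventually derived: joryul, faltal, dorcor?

dorcor

wexkel and arckye -> lamyor (Recipe 5).
wexkel and arckye and lamyor -> zorzor (Recipe 6).
Using Recipe 3, arckye and zorzor make irdsyl.
Using Recipe 2, irdsyl makes dorcor.
faltal would need wexkel and joryul (Recipe 7), but joryul is never obtained. joryul would need faltal and arckye (Recipe 1), but faltal is never obtained.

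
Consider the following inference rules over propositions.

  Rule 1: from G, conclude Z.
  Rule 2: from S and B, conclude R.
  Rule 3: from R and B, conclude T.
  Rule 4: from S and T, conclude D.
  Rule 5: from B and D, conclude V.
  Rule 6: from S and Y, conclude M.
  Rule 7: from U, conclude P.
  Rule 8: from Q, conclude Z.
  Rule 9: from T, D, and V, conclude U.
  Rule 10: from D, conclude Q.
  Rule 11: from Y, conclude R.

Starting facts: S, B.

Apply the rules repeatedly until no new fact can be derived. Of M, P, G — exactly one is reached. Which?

P

S and B hold, so R follows (Rule 2).
From R and B, Rule 3 gives T.
S and T hold, so D follows (Rule 4).
From B and D, Rule 5 gives V.
From T, D, and V, Rule 9 gives U.
From U, Rule 7 gives P.
No rule produces G, and it is not given. M would need S and Y (Rule 6), but Y is never established.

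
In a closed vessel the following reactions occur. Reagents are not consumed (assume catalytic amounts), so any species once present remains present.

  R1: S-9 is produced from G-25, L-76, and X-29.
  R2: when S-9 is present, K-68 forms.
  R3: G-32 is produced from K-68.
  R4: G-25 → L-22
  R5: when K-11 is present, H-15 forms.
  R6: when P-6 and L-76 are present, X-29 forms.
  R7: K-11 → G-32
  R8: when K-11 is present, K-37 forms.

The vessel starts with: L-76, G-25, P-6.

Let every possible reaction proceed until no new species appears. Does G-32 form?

Yes

P-6 and L-76 present → X-29 forms (R6).
G-25, L-76, and X-29 present → S-9 forms (R1).
S-9 present → K-68 forms (R2).
K-68 present → G-32 forms (R3).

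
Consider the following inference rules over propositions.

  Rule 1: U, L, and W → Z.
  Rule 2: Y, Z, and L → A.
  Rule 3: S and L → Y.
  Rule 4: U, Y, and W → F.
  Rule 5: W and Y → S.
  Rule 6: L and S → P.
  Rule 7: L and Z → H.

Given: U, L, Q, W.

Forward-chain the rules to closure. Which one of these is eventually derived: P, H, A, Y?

H

From U, L, and W, Rule 1 gives Z.
L and Z hold, so H follows (Rule 7).
Y would need S and L (Rule 3), but S is never established. P would need L and S (Rule 6), but S is never established. A would need Y, Z, and L (Rule 2), but Y is never established.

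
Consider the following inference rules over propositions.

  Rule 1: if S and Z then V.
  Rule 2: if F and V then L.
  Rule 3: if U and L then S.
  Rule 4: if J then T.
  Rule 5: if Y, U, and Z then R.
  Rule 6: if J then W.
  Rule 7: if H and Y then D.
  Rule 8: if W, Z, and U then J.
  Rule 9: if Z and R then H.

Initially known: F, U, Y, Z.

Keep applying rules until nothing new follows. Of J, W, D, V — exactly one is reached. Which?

D

From Y, U, and Z, Rule 5 gives R.
From Z and R, Rule 9 gives H.
H and Y hold, so D follows (Rule 7).
J would need W, Z, and U (Rule 8), but W is never established. W would need J (Rule 6), but J is never established. V would need S and Z (Rule 1), but S is never established.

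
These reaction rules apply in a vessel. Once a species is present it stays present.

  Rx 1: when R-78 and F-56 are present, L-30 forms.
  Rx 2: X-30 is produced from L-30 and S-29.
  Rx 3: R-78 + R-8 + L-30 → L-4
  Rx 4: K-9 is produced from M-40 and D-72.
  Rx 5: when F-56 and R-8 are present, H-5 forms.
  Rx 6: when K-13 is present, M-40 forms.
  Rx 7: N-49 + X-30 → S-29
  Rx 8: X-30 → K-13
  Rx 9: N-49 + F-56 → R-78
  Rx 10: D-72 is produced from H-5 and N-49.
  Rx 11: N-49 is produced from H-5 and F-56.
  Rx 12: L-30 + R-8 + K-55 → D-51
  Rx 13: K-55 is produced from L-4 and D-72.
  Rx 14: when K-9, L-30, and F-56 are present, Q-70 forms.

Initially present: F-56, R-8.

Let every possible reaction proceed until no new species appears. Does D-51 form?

Yes

F-56 and R-8 present → H-5 forms (Rx 5).
H-5 and F-56 present → N-49 forms (Rx 11).
N-49 and F-56 present → R-78 forms (Rx 9).
H-5 and N-49 present → D-72 forms (Rx 10).
R-78 and F-56 present → L-30 forms (Rx 1).
R-78, R-8, and L-30 present → L-4 forms (Rx 3).
L-4 and D-72 present → K-55 forms (Rx 13).
L-30, R-8, and K-55 present → D-51 forms (Rx 12).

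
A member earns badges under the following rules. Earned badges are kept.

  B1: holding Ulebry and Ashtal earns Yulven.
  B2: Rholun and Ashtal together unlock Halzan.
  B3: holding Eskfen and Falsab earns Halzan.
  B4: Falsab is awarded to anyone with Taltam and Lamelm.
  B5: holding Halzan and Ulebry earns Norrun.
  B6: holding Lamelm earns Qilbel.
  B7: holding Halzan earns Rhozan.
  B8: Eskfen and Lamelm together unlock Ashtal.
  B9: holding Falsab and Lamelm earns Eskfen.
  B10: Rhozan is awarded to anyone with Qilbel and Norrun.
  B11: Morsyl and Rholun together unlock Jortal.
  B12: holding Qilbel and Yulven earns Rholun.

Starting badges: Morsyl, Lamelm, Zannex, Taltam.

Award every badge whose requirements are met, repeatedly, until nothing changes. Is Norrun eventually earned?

Norrun would need Halzan and Ulebry (B5), but Ulebry is never earned.

No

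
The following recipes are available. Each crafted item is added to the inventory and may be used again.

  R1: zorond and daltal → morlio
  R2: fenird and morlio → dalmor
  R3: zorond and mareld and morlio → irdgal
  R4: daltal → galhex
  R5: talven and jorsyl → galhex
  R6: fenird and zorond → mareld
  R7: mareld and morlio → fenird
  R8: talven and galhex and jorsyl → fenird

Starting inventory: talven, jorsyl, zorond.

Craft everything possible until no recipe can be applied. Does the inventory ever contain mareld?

Using R5, talven and jorsyl make galhex.
Using R8, talven, galhex, and jorsyl make fenird.
fenird and zorond → mareld (R6).

Yes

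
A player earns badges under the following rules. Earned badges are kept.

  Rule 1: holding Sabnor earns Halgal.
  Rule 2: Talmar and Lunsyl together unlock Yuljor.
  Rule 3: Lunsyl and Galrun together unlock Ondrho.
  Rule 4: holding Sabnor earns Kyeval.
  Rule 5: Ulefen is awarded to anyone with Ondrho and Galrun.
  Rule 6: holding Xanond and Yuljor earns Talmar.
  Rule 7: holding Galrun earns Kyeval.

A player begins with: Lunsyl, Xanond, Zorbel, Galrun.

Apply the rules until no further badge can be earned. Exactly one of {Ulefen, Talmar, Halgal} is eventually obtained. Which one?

Ulefen

With Lunsyl and Galrun, Ondrho is earned (Rule 3).
With Ondrho and Galrun, Ulefen is earned (Rule 5).
Talmar would need Xanond and Yuljor (Rule 6), but Yuljor is never earned. Halgal would need Sabnor (Rule 1), but Sabnor is never earned.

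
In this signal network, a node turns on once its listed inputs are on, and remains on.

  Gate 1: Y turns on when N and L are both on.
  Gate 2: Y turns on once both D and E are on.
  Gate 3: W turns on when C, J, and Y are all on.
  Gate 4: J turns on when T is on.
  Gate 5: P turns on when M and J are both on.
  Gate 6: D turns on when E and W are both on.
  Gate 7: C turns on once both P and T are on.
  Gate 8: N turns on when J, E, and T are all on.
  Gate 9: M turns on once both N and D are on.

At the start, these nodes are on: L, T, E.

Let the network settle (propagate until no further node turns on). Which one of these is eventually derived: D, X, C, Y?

T is on, so J turns on (Gate 4).
Gate 8: J, E, and T on → N on.
N and L are on, so Y turns on (Gate 1).
C would need P and T (Gate 7), but P never turns on. D would need E and W (Gate 6), but W never turns on. No rule produces X, and it is not given.

Y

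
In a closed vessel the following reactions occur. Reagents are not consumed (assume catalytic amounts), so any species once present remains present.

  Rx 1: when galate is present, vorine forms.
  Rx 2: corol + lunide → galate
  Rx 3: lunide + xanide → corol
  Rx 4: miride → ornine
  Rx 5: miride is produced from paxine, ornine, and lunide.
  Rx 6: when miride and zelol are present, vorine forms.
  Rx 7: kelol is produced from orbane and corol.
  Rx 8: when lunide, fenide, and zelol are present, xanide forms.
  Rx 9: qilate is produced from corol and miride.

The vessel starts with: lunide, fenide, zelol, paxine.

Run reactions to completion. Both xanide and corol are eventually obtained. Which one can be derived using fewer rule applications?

xanide: lunide, fenide, and zelol present → xanide forms (Rx 8). [1 rule application]
corol: lunide, fenide, and zelol present → xanide forms (Rx 8). lunide and xanide present → corol forms (Rx 3). [2 rule applications]
xanide needs fewer.

xanide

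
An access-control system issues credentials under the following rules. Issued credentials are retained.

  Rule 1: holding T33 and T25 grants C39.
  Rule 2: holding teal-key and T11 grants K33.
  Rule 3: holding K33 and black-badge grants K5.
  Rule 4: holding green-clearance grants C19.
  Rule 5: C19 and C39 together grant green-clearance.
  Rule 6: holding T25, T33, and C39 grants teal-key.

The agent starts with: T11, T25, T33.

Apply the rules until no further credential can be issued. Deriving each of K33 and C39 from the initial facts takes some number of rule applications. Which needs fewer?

C39: Holding T33 and T25 grants C39 (Rule 1). [1 rule application]
K33: Holding T33 and T25 grants C39 (Rule 1). Holding T25, T33, and C39 grants teal-key (Rule 6). Holding teal-key and T11 grants K33 (Rule 2). [3 rule applications]
C39 needs fewer.

C39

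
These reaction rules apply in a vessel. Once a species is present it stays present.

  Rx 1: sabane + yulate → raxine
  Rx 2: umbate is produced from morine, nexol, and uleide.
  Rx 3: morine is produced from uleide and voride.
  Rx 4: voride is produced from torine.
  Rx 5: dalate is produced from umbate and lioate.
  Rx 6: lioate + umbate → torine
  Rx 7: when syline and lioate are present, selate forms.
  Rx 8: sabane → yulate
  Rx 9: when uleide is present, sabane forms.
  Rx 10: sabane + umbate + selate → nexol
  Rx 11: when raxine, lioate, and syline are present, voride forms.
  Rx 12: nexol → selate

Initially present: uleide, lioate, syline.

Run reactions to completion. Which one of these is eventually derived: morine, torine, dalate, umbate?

uleide present → sabane forms (Rx 9).
sabane present → yulate forms (Rx 8).
sabane and yulate present → raxine forms (Rx 1).
raxine, lioate, and syline present → voride forms (Rx 11).
uleide and voride present → morine forms (Rx 3).
dalate would need umbate and lioate (Rx 5), but umbate never forms. torine would need lioate and umbate (Rx 6), but umbate never forms. umbate would need morine, nexol, and uleide (Rx 2), but nexol never forms.

morine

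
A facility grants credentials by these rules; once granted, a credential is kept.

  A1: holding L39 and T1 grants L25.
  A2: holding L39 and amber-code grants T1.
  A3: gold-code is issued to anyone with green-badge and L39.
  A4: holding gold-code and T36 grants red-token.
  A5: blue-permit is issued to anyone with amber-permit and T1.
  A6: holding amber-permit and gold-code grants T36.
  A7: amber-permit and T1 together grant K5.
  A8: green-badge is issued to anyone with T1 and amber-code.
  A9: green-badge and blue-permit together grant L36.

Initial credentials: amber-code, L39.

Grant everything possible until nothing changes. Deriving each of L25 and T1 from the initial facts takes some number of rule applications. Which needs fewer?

T1

T1: Holding L39 and amber-code grants T1 (A2). [1 rule application]
L25: Holding L39 and amber-code grants T1 (A2). Holding L39 and T1 grants L25 (A1). [2 rule applications]
T1 needs fewer.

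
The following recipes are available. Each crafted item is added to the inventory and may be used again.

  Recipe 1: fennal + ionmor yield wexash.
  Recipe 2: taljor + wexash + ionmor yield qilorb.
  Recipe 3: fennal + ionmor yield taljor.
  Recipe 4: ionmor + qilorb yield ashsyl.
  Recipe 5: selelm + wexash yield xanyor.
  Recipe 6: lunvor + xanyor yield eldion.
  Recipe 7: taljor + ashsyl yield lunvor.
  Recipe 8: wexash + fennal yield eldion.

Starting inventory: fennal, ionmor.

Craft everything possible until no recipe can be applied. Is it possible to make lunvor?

fennal + ionmor → taljor (Recipe 3).
fennal + ionmor → wexash (Recipe 1).
Using Recipe 2, taljor, wexash, and ionmor make qilorb.
ionmor + qilorb → ashsyl (Recipe 4).
taljor + ashsyl → lunvor (Recipe 7).

Yes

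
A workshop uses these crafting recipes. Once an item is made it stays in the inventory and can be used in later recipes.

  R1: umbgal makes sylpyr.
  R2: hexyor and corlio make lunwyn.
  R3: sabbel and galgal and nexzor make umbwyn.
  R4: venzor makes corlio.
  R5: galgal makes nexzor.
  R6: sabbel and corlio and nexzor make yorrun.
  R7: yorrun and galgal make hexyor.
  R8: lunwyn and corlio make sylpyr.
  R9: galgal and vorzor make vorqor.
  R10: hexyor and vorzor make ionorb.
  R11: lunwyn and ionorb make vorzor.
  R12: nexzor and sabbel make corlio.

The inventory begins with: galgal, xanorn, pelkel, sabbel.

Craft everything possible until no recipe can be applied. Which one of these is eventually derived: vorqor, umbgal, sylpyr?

Using R5, galgal makes nexzor.
nexzor and sabbel → corlio (R12).
Using R6, sabbel, corlio, and nexzor make yorrun.
yorrun and galgal → hexyor (R7).
hexyor and corlio → lunwyn (R2).
lunwyn and corlio → sylpyr (R8).
vorqor would need galgal and vorzor (R9), but vorzor is never obtained. No rule produces umbgal, and it is not given.

sylpyr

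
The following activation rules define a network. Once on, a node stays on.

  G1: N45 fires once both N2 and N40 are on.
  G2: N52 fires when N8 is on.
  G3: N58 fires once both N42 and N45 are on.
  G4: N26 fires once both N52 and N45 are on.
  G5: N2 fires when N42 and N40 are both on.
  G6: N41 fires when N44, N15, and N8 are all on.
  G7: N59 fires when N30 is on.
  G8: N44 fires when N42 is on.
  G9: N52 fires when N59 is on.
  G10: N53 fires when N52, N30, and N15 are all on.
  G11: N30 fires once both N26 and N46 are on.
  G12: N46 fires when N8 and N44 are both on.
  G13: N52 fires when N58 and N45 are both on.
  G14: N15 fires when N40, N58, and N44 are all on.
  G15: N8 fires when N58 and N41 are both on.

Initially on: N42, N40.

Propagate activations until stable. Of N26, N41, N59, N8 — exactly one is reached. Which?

N26

N42 and N40 are on, so N2 fires (G5).
G1: N2 and N40 on → N45 on.
G3: N42 and N45 on → N58 on.
N58 and N45 are on, so N52 fires (G13).
G4: N52 and N45 on → N26 on.
N8 would need N58 and N41 (G15), but N41 never turns on. N59 would need N30 (G7), but N30 never turns on. N41 would need N44, N15, and N8 (G6), but N8 never turns on.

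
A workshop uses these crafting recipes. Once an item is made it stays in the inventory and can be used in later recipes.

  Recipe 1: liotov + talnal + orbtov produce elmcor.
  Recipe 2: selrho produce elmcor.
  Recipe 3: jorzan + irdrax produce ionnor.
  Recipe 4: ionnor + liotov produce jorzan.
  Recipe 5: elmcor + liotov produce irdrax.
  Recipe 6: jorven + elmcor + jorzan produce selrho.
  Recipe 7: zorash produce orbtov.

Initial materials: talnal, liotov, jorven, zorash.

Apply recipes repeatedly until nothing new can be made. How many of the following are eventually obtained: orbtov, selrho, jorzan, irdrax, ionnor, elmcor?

Using Recipe 7, zorash makes orbtov.
liotov + talnal + orbtov → elmcor (Recipe 1).
elmcor + liotov → irdrax (Recipe 5).
orbtov: reached.
selrho would need jorven, elmcor, and jorzan (Recipe 6), but jorzan is never obtained.
jorzan would need ionnor and liotov (Recipe 4), but ionnor is never obtained.
irdrax: reached.
ionnor would need jorzan and irdrax (Recipe 3), but jorzan is never obtained.
elmcor: reached.
Reached: orbtov, irdrax, and elmcor — 3 of the 6.

3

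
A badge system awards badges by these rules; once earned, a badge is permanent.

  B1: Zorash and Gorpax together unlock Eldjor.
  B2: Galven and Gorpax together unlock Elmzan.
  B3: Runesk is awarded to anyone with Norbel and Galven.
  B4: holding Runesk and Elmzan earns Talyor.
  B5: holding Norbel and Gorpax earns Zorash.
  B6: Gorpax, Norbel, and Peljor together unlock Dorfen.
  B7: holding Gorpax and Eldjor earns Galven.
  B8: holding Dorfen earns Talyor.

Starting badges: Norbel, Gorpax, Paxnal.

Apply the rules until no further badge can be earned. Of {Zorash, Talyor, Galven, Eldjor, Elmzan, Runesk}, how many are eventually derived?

6

With Norbel and Gorpax, Zorash is earned (B5).
With Zorash and Gorpax, Eldjor is earned (B1).
With Gorpax and Eldjor, Galven is earned (B7).
With Norbel and Galven, Runesk is earned (B3).
With Galven and Gorpax, Elmzan is earned (B2).
With Runesk and Elmzan, Talyor is earned (B4).
Zorash: reached.
Talyor: reached.
Galven: reached.
Eldjor: reached.
Elmzan: reached.
Runesk: reached.
All 6 are reached.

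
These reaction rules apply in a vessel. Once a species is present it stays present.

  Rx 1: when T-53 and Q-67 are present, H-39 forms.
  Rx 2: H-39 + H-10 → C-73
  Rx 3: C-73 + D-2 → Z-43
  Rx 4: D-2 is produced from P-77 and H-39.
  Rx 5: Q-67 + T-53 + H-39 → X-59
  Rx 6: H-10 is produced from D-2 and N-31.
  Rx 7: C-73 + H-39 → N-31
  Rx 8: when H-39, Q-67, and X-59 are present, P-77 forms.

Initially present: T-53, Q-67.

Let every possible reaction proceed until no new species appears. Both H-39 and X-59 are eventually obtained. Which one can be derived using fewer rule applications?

H-39

H-39: T-53 and Q-67 present → H-39 forms (Rx 1). [1 rule application]
X-59: T-53 and Q-67 present → H-39 forms (Rx 1). Q-67, T-53, and H-39 present → X-59 forms (Rx 5). [2 rule applications]
H-39 needs fewer.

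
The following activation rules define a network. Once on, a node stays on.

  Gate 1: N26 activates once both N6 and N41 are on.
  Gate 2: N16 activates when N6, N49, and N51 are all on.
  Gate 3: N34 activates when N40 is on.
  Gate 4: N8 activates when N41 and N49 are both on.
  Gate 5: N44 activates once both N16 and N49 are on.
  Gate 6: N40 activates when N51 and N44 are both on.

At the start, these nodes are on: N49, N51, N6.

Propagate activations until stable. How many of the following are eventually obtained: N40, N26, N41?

1

Gate 2: N6, N49, and N51 on → N16 on.
Gate 5: N16 and N49 on → N44 on.
N51 and N44 are on, so N40 activates (Gate 6).
N40: reached.
N26 would need N6 and N41 (Gate 1), but N41 never turns on.
No rule produces N41, and it is not given.
Reached: N40 — 1 of the 3.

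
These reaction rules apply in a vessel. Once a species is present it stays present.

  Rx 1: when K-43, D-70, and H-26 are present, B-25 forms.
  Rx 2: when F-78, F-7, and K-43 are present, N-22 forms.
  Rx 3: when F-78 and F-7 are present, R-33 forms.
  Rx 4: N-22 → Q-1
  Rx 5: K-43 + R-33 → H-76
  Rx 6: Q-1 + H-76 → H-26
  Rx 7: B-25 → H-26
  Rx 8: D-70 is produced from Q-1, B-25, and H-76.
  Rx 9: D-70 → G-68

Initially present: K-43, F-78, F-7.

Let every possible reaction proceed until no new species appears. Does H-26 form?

F-78, F-7, and K-43 present → N-22 forms (Rx 2).
F-78 and F-7 present → R-33 forms (Rx 3).
K-43 and R-33 present → H-76 forms (Rx 5).
N-22 present → Q-1 forms (Rx 4).
Q-1 and H-76 present → H-26 forms (Rx 6).

Yes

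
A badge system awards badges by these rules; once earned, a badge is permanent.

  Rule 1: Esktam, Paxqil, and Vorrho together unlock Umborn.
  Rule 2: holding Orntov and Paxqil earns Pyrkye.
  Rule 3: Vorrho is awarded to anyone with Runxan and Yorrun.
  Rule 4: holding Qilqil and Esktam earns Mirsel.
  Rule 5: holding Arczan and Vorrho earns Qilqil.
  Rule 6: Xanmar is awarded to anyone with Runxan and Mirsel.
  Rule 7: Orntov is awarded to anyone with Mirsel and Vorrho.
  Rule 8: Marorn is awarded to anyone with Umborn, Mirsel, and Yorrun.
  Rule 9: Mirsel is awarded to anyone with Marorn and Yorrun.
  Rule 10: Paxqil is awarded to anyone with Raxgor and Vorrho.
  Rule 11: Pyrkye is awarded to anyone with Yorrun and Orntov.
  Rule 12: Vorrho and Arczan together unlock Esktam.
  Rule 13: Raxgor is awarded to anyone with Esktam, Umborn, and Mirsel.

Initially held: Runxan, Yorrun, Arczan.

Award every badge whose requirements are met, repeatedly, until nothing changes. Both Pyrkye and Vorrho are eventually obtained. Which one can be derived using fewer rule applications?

Vorrho

Vorrho: With Runxan and Yorrun, Vorrho is earned (Rule 3). [1 rule application]
Pyrkye: With Runxan and Yorrun, Vorrho is earned (Rule 3). With Vorrho and Arczan, Esktam is earned (Rule 12). With Arczan and Vorrho, Qilqil is earned (Rule 5). With Qilqil and Esktam, Mirsel is earned (Rule 4). With Mirsel and Vorrho, Orntov is earned (Rule 7). With Yorrun and Orntov, Pyrkye is earned (Rule 11). [6 rule applications]
Vorrho needs fewer.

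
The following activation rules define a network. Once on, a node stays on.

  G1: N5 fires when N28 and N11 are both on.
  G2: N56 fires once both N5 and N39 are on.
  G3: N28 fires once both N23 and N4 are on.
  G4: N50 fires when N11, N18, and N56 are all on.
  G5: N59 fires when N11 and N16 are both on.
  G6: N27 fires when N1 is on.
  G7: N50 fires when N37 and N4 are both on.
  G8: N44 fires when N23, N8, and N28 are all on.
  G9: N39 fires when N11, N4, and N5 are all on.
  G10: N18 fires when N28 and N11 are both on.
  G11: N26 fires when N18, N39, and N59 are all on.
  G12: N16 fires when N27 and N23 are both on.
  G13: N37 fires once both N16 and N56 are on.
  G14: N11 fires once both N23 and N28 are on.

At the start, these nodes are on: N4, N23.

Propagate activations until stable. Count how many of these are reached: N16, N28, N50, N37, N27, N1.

2

G3: N23 and N4 on → N28 on.
G14: N23 and N28 on → N11 on.
N28 and N11 are on, so N5 fires (G1).
N28 and N11 are on, so N18 fires (G10).
N11, N4, and N5 are on, so N39 fires (G9).
N5 and N39 are on, so N56 fires (G2).
N11, N18, and N56 are on, so N50 fires (G4).
N16 would need N27 and N23 (G12), but N27 never turns on.
N28: reached.
N50: reached.
N37 would need N16 and N56 (G13), but N16 never turns on.
N27 would need N1 (G6), but N1 never turns on.
No rule produces N1, and it is not given.
Reached: N28 and N50 — 2 of the 6.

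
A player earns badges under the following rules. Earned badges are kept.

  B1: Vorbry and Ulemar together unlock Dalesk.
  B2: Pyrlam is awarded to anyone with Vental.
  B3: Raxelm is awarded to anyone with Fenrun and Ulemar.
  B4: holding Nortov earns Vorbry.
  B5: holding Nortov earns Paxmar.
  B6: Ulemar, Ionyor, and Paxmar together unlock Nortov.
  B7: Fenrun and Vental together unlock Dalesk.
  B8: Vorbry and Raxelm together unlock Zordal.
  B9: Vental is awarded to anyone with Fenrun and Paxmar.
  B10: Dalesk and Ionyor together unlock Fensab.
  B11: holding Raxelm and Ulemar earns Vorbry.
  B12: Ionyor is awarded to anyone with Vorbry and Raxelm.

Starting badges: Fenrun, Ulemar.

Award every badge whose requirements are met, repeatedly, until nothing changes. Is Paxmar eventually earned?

Paxmar would need Nortov (B5), but Nortov is never earned.

No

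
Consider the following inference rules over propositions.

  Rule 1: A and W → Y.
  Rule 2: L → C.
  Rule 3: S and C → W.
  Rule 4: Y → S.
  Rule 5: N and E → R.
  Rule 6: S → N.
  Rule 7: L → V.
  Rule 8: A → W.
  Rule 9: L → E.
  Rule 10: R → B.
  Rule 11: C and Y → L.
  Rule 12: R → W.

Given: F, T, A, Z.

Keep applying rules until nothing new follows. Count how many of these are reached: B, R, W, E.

1

From A, Rule 8 gives W.
B would need R (Rule 10), but R is never established.
R would need N and E (Rule 5), but E is never established.
W: reached.
E would need L (Rule 9), but L is never established.
Reached: W — 1 of the 4.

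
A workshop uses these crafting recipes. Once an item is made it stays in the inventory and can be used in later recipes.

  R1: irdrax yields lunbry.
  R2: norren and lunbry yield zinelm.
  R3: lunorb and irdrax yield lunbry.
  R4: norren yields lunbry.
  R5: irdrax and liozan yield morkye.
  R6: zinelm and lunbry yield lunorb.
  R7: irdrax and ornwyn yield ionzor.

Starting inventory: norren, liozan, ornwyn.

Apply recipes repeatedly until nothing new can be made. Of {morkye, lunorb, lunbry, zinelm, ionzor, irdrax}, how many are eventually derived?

3

Using R4, norren makes lunbry.
norren and lunbry → zinelm (R2).
zinelm and lunbry → lunorb (R6).
morkye would need irdrax and liozan (R5), but irdrax is never obtained.
lunorb: reached.
lunbry: reached.
zinelm: reached.
ionzor would need irdrax and ornwyn (R7), but irdrax is never obtained.
No rule produces irdrax, and it is not given.
Reached: lunorb, lunbry, and zinelm — 3 of the 6.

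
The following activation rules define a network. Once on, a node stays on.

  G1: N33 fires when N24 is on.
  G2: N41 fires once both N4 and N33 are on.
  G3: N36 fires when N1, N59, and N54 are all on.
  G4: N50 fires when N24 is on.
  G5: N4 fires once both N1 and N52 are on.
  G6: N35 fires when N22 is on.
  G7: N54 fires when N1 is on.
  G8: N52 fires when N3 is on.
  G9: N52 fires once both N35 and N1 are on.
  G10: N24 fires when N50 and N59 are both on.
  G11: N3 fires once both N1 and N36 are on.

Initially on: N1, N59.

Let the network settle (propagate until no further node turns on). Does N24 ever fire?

No

N24 would need N50 and N59 (G10), but N50 never turns on.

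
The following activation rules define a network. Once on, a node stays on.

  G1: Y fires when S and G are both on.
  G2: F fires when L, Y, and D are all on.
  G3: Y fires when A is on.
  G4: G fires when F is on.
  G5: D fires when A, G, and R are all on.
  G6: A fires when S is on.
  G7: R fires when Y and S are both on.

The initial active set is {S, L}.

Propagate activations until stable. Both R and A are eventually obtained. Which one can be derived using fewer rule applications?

A: S is on, so A fires (G6). [1 rule application]
R: S is on, so A fires (G6). G3: A on → Y on. G7: Y and S on → R on. [3 rule applications]
A needs fewer.

A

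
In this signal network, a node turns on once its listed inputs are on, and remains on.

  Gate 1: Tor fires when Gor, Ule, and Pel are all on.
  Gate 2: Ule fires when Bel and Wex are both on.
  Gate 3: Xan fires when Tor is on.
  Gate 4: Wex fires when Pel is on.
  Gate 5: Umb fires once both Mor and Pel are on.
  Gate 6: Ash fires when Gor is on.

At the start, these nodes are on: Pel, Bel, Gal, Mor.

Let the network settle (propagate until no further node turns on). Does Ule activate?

Gate 4: Pel on → Wex on.
Bel and Wex are on, so Ule fires (Gate 2).

Yes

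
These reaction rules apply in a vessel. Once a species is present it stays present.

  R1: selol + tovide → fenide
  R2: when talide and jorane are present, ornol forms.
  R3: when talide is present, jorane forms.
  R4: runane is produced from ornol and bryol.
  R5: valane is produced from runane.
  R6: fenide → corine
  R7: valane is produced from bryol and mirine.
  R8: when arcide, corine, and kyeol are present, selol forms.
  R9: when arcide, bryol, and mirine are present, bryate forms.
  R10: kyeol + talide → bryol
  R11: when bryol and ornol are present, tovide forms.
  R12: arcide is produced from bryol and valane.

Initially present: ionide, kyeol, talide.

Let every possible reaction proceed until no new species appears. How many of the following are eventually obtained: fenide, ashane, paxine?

fenide would need selol and tovide (R1), but selol never forms.
No rule produces ashane, and it is not given.
No rule produces paxine, and it is not given.
None of the 3 are reached.

0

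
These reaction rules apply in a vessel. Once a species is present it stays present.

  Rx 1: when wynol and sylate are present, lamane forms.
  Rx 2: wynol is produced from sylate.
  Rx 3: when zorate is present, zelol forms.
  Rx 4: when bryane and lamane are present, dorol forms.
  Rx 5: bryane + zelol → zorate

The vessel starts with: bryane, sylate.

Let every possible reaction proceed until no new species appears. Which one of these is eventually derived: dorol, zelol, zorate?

dorol

sylate present → wynol forms (Rx 2).
wynol and sylate present → lamane forms (Rx 1).
bryane and lamane present → dorol forms (Rx 4).
zorate would need bryane and zelol (Rx 5), but zelol never forms. zelol would need zorate (Rx 3), but zorate never forms.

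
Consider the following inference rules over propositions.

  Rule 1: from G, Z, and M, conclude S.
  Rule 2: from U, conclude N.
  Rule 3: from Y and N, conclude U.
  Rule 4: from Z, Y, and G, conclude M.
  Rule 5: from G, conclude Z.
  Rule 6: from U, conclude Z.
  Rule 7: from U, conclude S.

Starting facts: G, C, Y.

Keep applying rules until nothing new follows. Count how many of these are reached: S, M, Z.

From G, Rule 5 gives Z.
From Z, Y, and G, Rule 4 gives M.
G, Z, and M hold, so S follows (Rule 1).
S: reached.
M: reached.
Z: reached.
All 3 are reached.

3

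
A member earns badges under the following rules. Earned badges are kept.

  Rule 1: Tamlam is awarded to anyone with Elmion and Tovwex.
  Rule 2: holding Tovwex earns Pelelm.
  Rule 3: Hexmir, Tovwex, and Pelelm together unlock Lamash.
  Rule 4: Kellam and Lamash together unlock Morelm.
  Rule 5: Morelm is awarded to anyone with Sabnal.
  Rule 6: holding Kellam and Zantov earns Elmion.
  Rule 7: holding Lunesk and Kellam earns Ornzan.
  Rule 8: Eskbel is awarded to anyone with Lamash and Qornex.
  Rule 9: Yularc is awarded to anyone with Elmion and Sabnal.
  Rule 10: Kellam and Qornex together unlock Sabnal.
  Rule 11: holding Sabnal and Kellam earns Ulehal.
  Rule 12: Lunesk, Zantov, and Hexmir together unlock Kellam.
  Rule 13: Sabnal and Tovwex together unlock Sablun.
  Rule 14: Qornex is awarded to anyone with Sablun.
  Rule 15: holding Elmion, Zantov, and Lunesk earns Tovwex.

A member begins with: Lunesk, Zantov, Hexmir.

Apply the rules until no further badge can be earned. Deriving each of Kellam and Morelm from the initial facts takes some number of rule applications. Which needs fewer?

Kellam

Kellam: With Lunesk, Zantov, and Hexmir, Kellam is earned (Rule 12). [1 rule application]
Morelm: With Lunesk, Zantov, and Hexmir, Kellam is earned (Rule 12). With Kellam and Zantov, Elmion is earned (Rule 6). With Elmion, Zantov, and Lunesk, Tovwex is earned (Rule 15). With Tovwex, Pelelm is earned (Rule 2). With Hexmir, Tovwex, and Pelelm, Lamash is earned (Rule 3). With Kellam and Lamash, Morelm is earned (Rule 4). [6 rule applications]
Kellam needs fewer.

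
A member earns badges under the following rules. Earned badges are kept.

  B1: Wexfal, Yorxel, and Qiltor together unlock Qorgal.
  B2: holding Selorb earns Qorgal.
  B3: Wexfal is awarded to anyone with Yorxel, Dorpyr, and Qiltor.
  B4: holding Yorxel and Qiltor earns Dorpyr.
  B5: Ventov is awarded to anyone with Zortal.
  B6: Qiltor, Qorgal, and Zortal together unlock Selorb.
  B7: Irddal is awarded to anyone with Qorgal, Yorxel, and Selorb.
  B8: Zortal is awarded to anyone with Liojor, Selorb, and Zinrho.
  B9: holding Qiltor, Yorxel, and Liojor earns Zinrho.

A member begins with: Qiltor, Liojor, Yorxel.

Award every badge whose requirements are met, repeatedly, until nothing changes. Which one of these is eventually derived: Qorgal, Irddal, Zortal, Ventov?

Qorgal

With Yorxel and Qiltor, Dorpyr is earned (B4).
With Yorxel, Dorpyr, and Qiltor, Wexfal is earned (B3).
With Wexfal, Yorxel, and Qiltor, Qorgal is earned (B1).
Ventov would need Zortal (B5), but Zortal is never earned. Irddal would need Qorgal, Yorxel, and Selorb (B7), but Selorb is never earned. Zortal would need Liojor, Selorb, and Zinrho (B8), but Selorb is never earned.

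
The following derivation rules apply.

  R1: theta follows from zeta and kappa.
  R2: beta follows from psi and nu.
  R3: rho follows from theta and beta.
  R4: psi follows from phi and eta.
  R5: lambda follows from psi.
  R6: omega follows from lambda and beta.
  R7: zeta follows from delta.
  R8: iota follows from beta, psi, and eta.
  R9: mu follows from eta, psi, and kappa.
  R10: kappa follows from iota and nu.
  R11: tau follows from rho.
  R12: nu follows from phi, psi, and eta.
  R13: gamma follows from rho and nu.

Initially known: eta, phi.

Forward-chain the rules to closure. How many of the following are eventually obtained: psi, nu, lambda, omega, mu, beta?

6

From phi and eta, R4 gives psi.
From phi, psi, and eta, R12 gives nu.
psi holds, so lambda follows (R5).
psi and nu hold, so beta follows (R2).
beta, psi, and eta hold, so iota follows (R8).
lambda and beta hold, so omega follows (R6).
iota and nu hold, so kappa follows (R10).
From eta, psi, and kappa, R9 gives mu.
psi: reached.
nu: reached.
lambda: reached.
omega: reached.
mu: reached.
beta: reached.
All 6 are reached.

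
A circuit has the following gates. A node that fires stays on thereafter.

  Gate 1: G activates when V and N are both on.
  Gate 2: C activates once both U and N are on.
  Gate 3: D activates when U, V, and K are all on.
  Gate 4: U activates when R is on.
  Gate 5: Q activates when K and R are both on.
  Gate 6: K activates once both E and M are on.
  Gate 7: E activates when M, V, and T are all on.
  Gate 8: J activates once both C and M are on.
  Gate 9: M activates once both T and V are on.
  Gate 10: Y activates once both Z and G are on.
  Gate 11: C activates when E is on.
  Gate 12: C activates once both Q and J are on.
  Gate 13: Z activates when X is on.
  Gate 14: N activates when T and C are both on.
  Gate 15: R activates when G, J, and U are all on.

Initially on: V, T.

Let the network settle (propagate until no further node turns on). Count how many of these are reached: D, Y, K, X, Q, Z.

1

T and V are on, so M activates (Gate 9).
M, V, and T are on, so E activates (Gate 7).
E and M are on, so K activates (Gate 6).
D would need U, V, and K (Gate 3), but U never turns on.
Y would need Z and G (Gate 10), but Z never turns on.
K: reached.
No rule produces X, and it is not given.
Q would need K and R (Gate 5), but R never turns on.
Z would need X (Gate 13), but X never turns on.
Reached: K — 1 of the 6.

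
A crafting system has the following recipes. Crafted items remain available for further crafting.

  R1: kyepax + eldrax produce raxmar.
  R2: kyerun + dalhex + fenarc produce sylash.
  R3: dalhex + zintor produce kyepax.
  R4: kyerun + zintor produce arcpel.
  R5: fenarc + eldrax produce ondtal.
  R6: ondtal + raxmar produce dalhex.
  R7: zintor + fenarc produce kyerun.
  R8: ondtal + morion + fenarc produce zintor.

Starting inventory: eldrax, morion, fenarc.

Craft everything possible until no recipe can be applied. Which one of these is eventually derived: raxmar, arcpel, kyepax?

arcpel

fenarc + eldrax → ondtal (R5).
ondtal + morion + fenarc → zintor (R8).
zintor + fenarc → kyerun (R7).
Using R4, kyerun and zintor make arcpel.
raxmar would need kyepax and eldrax (R1), but kyepax is never obtained. kyepax would need dalhex and zintor (R3), but dalhex is never obtained.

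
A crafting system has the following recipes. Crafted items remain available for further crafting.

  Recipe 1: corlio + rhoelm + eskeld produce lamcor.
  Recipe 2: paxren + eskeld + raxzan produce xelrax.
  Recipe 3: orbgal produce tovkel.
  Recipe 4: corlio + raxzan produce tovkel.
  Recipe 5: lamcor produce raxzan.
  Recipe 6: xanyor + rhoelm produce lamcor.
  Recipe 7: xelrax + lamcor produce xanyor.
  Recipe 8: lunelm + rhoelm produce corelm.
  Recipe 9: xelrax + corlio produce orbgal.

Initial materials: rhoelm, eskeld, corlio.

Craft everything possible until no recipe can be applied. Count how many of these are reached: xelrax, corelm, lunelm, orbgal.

xelrax would need paxren, eskeld, and raxzan (Recipe 2), but paxren is never obtained.
corelm would need lunelm and rhoelm (Recipe 8), but lunelm is never obtained.
No rule produces lunelm, and it is not given.
orbgal would need xelrax and corlio (Recipe 9), but xelrax is never obtained.
None of the 4 are reached.

0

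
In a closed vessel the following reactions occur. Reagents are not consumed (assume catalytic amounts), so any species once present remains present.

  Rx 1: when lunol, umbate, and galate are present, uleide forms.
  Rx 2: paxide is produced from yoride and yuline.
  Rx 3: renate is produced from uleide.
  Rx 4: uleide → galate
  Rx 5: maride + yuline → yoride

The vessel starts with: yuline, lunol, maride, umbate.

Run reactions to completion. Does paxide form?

Yes

maride and yuline present → yoride forms (Rx 5).
yoride and yuline present → paxide forms (Rx 2).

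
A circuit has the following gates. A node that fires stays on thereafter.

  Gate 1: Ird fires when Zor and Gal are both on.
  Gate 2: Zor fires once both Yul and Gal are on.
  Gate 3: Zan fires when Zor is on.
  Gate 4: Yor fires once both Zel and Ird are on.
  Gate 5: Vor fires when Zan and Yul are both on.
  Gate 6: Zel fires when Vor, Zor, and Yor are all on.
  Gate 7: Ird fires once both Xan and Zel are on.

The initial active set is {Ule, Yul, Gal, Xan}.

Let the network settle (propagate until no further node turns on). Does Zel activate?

No

Zel would need Vor, Zor, and Yor (Gate 6), but Yor never turns on.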